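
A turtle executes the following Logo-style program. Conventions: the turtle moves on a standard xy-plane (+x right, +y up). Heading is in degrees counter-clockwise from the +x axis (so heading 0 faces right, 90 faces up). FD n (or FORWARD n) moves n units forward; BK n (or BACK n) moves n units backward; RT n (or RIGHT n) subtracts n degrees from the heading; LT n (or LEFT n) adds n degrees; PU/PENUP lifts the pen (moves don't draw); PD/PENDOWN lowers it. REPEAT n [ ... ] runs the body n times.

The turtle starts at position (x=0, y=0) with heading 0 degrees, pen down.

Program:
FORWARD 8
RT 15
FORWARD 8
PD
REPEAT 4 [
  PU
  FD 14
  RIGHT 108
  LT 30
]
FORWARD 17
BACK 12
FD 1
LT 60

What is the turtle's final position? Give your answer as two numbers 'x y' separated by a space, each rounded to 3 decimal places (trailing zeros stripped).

Answer: 14.705 -5.527

Derivation:
Executing turtle program step by step:
Start: pos=(0,0), heading=0, pen down
FD 8: (0,0) -> (8,0) [heading=0, draw]
RT 15: heading 0 -> 345
FD 8: (8,0) -> (15.727,-2.071) [heading=345, draw]
PD: pen down
REPEAT 4 [
  -- iteration 1/4 --
  PU: pen up
  FD 14: (15.727,-2.071) -> (29.25,-5.694) [heading=345, move]
  RT 108: heading 345 -> 237
  LT 30: heading 237 -> 267
  -- iteration 2/4 --
  PU: pen up
  FD 14: (29.25,-5.694) -> (28.518,-19.675) [heading=267, move]
  RT 108: heading 267 -> 159
  LT 30: heading 159 -> 189
  -- iteration 3/4 --
  PU: pen up
  FD 14: (28.518,-19.675) -> (14.69,-21.865) [heading=189, move]
  RT 108: heading 189 -> 81
  LT 30: heading 81 -> 111
  -- iteration 4/4 --
  PU: pen up
  FD 14: (14.69,-21.865) -> (9.673,-8.795) [heading=111, move]
  RT 108: heading 111 -> 3
  LT 30: heading 3 -> 33
]
FD 17: (9.673,-8.795) -> (23.93,0.464) [heading=33, move]
BK 12: (23.93,0.464) -> (13.866,-6.072) [heading=33, move]
FD 1: (13.866,-6.072) -> (14.705,-5.527) [heading=33, move]
LT 60: heading 33 -> 93
Final: pos=(14.705,-5.527), heading=93, 2 segment(s) drawn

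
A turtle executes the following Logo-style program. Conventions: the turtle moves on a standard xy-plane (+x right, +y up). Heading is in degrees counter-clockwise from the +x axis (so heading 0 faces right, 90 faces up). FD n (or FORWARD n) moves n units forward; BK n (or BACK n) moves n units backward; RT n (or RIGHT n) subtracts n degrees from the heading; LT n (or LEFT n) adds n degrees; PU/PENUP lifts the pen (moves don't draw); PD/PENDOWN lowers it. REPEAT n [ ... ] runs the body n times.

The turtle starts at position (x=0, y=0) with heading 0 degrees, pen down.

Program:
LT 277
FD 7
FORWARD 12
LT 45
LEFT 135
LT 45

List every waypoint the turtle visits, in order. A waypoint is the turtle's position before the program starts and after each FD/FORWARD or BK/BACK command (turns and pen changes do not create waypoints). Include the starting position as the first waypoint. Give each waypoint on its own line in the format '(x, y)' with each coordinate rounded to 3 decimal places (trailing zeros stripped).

Answer: (0, 0)
(0.853, -6.948)
(2.316, -18.858)

Derivation:
Executing turtle program step by step:
Start: pos=(0,0), heading=0, pen down
LT 277: heading 0 -> 277
FD 7: (0,0) -> (0.853,-6.948) [heading=277, draw]
FD 12: (0.853,-6.948) -> (2.316,-18.858) [heading=277, draw]
LT 45: heading 277 -> 322
LT 135: heading 322 -> 97
LT 45: heading 97 -> 142
Final: pos=(2.316,-18.858), heading=142, 2 segment(s) drawn
Waypoints (3 total):
(0, 0)
(0.853, -6.948)
(2.316, -18.858)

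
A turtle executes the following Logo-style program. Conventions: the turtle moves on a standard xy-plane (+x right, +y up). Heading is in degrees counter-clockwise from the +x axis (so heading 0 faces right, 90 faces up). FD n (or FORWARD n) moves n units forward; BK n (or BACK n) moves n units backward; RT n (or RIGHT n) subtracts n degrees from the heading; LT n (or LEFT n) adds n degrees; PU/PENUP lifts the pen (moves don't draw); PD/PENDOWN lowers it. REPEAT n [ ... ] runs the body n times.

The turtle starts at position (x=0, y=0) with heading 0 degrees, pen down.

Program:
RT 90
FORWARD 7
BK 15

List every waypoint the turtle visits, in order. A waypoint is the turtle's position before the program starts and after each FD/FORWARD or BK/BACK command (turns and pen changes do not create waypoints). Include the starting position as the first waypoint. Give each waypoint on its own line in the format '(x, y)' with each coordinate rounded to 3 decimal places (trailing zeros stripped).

Executing turtle program step by step:
Start: pos=(0,0), heading=0, pen down
RT 90: heading 0 -> 270
FD 7: (0,0) -> (0,-7) [heading=270, draw]
BK 15: (0,-7) -> (0,8) [heading=270, draw]
Final: pos=(0,8), heading=270, 2 segment(s) drawn
Waypoints (3 total):
(0, 0)
(0, -7)
(0, 8)

Answer: (0, 0)
(0, -7)
(0, 8)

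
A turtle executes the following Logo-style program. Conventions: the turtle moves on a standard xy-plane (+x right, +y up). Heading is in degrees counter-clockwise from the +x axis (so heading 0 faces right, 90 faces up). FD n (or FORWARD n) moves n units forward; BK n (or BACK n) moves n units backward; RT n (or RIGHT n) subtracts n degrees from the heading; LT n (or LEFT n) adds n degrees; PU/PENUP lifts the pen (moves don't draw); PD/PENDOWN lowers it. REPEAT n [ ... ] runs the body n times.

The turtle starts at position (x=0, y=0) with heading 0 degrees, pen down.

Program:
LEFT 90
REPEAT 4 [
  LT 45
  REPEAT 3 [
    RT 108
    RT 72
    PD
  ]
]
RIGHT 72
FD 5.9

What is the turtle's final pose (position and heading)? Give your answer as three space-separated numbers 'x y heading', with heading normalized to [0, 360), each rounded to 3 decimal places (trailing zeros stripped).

Executing turtle program step by step:
Start: pos=(0,0), heading=0, pen down
LT 90: heading 0 -> 90
REPEAT 4 [
  -- iteration 1/4 --
  LT 45: heading 90 -> 135
  REPEAT 3 [
    -- iteration 1/3 --
    RT 108: heading 135 -> 27
    RT 72: heading 27 -> 315
    PD: pen down
    -- iteration 2/3 --
    RT 108: heading 315 -> 207
    RT 72: heading 207 -> 135
    PD: pen down
    -- iteration 3/3 --
    RT 108: heading 135 -> 27
    RT 72: heading 27 -> 315
    PD: pen down
  ]
  -- iteration 2/4 --
  LT 45: heading 315 -> 0
  REPEAT 3 [
    -- iteration 1/3 --
    RT 108: heading 0 -> 252
    RT 72: heading 252 -> 180
    PD: pen down
    -- iteration 2/3 --
    RT 108: heading 180 -> 72
    RT 72: heading 72 -> 0
    PD: pen down
    -- iteration 3/3 --
    RT 108: heading 0 -> 252
    RT 72: heading 252 -> 180
    PD: pen down
  ]
  -- iteration 3/4 --
  LT 45: heading 180 -> 225
  REPEAT 3 [
    -- iteration 1/3 --
    RT 108: heading 225 -> 117
    RT 72: heading 117 -> 45
    PD: pen down
    -- iteration 2/3 --
    RT 108: heading 45 -> 297
    RT 72: heading 297 -> 225
    PD: pen down
    -- iteration 3/3 --
    RT 108: heading 225 -> 117
    RT 72: heading 117 -> 45
    PD: pen down
  ]
  -- iteration 4/4 --
  LT 45: heading 45 -> 90
  REPEAT 3 [
    -- iteration 1/3 --
    RT 108: heading 90 -> 342
    RT 72: heading 342 -> 270
    PD: pen down
    -- iteration 2/3 --
    RT 108: heading 270 -> 162
    RT 72: heading 162 -> 90
    PD: pen down
    -- iteration 3/3 --
    RT 108: heading 90 -> 342
    RT 72: heading 342 -> 270
    PD: pen down
  ]
]
RT 72: heading 270 -> 198
FD 5.9: (0,0) -> (-5.611,-1.823) [heading=198, draw]
Final: pos=(-5.611,-1.823), heading=198, 1 segment(s) drawn

Answer: -5.611 -1.823 198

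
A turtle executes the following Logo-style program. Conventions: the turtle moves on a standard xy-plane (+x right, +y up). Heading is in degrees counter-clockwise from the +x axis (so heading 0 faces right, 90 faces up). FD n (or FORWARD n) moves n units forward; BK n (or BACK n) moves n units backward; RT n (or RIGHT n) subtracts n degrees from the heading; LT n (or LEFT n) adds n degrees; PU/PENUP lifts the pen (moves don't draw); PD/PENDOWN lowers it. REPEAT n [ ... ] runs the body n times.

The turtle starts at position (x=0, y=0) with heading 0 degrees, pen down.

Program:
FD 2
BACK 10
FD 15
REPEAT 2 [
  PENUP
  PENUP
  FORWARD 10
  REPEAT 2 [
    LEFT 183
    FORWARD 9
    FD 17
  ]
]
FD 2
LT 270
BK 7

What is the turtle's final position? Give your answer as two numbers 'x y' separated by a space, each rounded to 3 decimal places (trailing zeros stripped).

Executing turtle program step by step:
Start: pos=(0,0), heading=0, pen down
FD 2: (0,0) -> (2,0) [heading=0, draw]
BK 10: (2,0) -> (-8,0) [heading=0, draw]
FD 15: (-8,0) -> (7,0) [heading=0, draw]
REPEAT 2 [
  -- iteration 1/2 --
  PU: pen up
  PU: pen up
  FD 10: (7,0) -> (17,0) [heading=0, move]
  REPEAT 2 [
    -- iteration 1/2 --
    LT 183: heading 0 -> 183
    FD 9: (17,0) -> (8.012,-0.471) [heading=183, move]
    FD 17: (8.012,-0.471) -> (-8.964,-1.361) [heading=183, move]
    -- iteration 2/2 --
    LT 183: heading 183 -> 6
    FD 9: (-8.964,-1.361) -> (-0.014,-0.42) [heading=6, move]
    FD 17: (-0.014,-0.42) -> (16.893,1.357) [heading=6, move]
  ]
  -- iteration 2/2 --
  PU: pen up
  PU: pen up
  FD 10: (16.893,1.357) -> (26.838,2.402) [heading=6, move]
  REPEAT 2 [
    -- iteration 1/2 --
    LT 183: heading 6 -> 189
    FD 9: (26.838,2.402) -> (17.949,0.994) [heading=189, move]
    FD 17: (17.949,0.994) -> (1.159,-1.665) [heading=189, move]
    -- iteration 2/2 --
    LT 183: heading 189 -> 12
    FD 9: (1.159,-1.665) -> (9.962,0.206) [heading=12, move]
    FD 17: (9.962,0.206) -> (26.59,3.741) [heading=12, move]
  ]
]
FD 2: (26.59,3.741) -> (28.547,4.157) [heading=12, move]
LT 270: heading 12 -> 282
BK 7: (28.547,4.157) -> (27.091,11.004) [heading=282, move]
Final: pos=(27.091,11.004), heading=282, 3 segment(s) drawn

Answer: 27.091 11.004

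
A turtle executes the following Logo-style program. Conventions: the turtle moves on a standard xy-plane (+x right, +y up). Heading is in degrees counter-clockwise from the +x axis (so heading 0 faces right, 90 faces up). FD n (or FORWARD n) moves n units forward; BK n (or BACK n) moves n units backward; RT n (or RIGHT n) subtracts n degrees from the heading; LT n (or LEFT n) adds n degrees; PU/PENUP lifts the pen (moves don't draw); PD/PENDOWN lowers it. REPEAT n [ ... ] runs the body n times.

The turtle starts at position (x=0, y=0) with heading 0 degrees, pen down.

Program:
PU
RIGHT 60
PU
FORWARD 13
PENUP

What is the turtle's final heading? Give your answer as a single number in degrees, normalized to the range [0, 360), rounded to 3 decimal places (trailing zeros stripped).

Answer: 300

Derivation:
Executing turtle program step by step:
Start: pos=(0,0), heading=0, pen down
PU: pen up
RT 60: heading 0 -> 300
PU: pen up
FD 13: (0,0) -> (6.5,-11.258) [heading=300, move]
PU: pen up
Final: pos=(6.5,-11.258), heading=300, 0 segment(s) drawn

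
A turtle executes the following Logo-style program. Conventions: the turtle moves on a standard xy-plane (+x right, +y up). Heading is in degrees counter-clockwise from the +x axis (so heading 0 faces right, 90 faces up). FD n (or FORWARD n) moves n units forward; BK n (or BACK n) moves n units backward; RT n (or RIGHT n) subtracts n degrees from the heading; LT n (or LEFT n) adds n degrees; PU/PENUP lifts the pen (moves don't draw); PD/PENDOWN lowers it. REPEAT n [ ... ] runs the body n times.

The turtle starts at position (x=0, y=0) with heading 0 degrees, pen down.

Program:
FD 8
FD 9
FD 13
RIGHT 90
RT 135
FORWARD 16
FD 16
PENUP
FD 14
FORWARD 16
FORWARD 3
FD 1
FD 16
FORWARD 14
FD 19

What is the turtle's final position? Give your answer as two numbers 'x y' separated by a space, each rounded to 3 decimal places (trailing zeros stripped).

Answer: -51.317 81.317

Derivation:
Executing turtle program step by step:
Start: pos=(0,0), heading=0, pen down
FD 8: (0,0) -> (8,0) [heading=0, draw]
FD 9: (8,0) -> (17,0) [heading=0, draw]
FD 13: (17,0) -> (30,0) [heading=0, draw]
RT 90: heading 0 -> 270
RT 135: heading 270 -> 135
FD 16: (30,0) -> (18.686,11.314) [heading=135, draw]
FD 16: (18.686,11.314) -> (7.373,22.627) [heading=135, draw]
PU: pen up
FD 14: (7.373,22.627) -> (-2.527,32.527) [heading=135, move]
FD 16: (-2.527,32.527) -> (-13.841,43.841) [heading=135, move]
FD 3: (-13.841,43.841) -> (-15.962,45.962) [heading=135, move]
FD 1: (-15.962,45.962) -> (-16.669,46.669) [heading=135, move]
FD 16: (-16.669,46.669) -> (-27.983,57.983) [heading=135, move]
FD 14: (-27.983,57.983) -> (-37.882,67.882) [heading=135, move]
FD 19: (-37.882,67.882) -> (-51.317,81.317) [heading=135, move]
Final: pos=(-51.317,81.317), heading=135, 5 segment(s) drawn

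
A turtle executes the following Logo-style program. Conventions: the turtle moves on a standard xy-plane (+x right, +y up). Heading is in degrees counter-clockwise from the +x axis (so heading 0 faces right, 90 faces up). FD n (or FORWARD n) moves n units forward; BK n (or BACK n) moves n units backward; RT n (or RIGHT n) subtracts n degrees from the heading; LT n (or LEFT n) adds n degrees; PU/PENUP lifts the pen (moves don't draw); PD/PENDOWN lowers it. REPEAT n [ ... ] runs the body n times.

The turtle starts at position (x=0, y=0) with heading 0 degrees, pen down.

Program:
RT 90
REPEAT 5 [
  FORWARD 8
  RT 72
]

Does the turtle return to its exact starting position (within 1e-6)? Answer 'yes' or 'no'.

Executing turtle program step by step:
Start: pos=(0,0), heading=0, pen down
RT 90: heading 0 -> 270
REPEAT 5 [
  -- iteration 1/5 --
  FD 8: (0,0) -> (0,-8) [heading=270, draw]
  RT 72: heading 270 -> 198
  -- iteration 2/5 --
  FD 8: (0,-8) -> (-7.608,-10.472) [heading=198, draw]
  RT 72: heading 198 -> 126
  -- iteration 3/5 --
  FD 8: (-7.608,-10.472) -> (-12.311,-4) [heading=126, draw]
  RT 72: heading 126 -> 54
  -- iteration 4/5 --
  FD 8: (-12.311,-4) -> (-7.608,2.472) [heading=54, draw]
  RT 72: heading 54 -> 342
  -- iteration 5/5 --
  FD 8: (-7.608,2.472) -> (0,0) [heading=342, draw]
  RT 72: heading 342 -> 270
]
Final: pos=(0,0), heading=270, 5 segment(s) drawn

Start position: (0, 0)
Final position: (0, 0)
Distance = 0; < 1e-6 -> CLOSED

Answer: yes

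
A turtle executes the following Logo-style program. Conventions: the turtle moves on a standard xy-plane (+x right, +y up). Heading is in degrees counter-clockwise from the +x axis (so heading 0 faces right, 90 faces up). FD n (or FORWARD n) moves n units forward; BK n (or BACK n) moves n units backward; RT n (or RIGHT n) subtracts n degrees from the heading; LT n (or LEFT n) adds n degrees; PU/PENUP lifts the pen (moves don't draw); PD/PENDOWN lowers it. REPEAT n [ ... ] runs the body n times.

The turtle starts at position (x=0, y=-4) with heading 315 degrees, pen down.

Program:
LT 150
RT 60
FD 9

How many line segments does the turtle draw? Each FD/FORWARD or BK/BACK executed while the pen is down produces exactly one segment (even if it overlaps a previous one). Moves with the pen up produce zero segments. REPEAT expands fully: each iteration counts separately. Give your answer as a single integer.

Answer: 1

Derivation:
Executing turtle program step by step:
Start: pos=(0,-4), heading=315, pen down
LT 150: heading 315 -> 105
RT 60: heading 105 -> 45
FD 9: (0,-4) -> (6.364,2.364) [heading=45, draw]
Final: pos=(6.364,2.364), heading=45, 1 segment(s) drawn
Segments drawn: 1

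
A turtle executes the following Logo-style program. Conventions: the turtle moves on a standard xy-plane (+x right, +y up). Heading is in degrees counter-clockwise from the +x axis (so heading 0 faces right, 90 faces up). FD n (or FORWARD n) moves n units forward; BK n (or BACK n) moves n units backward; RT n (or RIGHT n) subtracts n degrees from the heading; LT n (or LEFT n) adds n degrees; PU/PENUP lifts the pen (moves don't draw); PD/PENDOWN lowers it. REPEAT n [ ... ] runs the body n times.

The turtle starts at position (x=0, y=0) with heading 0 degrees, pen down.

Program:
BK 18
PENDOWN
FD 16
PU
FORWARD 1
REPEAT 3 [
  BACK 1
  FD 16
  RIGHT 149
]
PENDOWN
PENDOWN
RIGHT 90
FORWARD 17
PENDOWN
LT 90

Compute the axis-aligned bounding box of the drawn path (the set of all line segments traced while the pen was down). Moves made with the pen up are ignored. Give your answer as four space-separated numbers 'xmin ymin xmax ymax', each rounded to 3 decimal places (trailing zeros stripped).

Answer: -18 0 8.185 5.519

Derivation:
Executing turtle program step by step:
Start: pos=(0,0), heading=0, pen down
BK 18: (0,0) -> (-18,0) [heading=0, draw]
PD: pen down
FD 16: (-18,0) -> (-2,0) [heading=0, draw]
PU: pen up
FD 1: (-2,0) -> (-1,0) [heading=0, move]
REPEAT 3 [
  -- iteration 1/3 --
  BK 1: (-1,0) -> (-2,0) [heading=0, move]
  FD 16: (-2,0) -> (14,0) [heading=0, move]
  RT 149: heading 0 -> 211
  -- iteration 2/3 --
  BK 1: (14,0) -> (14.857,0.515) [heading=211, move]
  FD 16: (14.857,0.515) -> (1.142,-7.726) [heading=211, move]
  RT 149: heading 211 -> 62
  -- iteration 3/3 --
  BK 1: (1.142,-7.726) -> (0.673,-8.609) [heading=62, move]
  FD 16: (0.673,-8.609) -> (8.185,5.519) [heading=62, move]
  RT 149: heading 62 -> 273
]
PD: pen down
PD: pen down
RT 90: heading 273 -> 183
FD 17: (8.185,5.519) -> (-8.792,4.629) [heading=183, draw]
PD: pen down
LT 90: heading 183 -> 273
Final: pos=(-8.792,4.629), heading=273, 3 segment(s) drawn

Segment endpoints: x in {-18, -8.792, -2, 0, 8.185}, y in {0, 4.629, 5.519}
xmin=-18, ymin=0, xmax=8.185, ymax=5.519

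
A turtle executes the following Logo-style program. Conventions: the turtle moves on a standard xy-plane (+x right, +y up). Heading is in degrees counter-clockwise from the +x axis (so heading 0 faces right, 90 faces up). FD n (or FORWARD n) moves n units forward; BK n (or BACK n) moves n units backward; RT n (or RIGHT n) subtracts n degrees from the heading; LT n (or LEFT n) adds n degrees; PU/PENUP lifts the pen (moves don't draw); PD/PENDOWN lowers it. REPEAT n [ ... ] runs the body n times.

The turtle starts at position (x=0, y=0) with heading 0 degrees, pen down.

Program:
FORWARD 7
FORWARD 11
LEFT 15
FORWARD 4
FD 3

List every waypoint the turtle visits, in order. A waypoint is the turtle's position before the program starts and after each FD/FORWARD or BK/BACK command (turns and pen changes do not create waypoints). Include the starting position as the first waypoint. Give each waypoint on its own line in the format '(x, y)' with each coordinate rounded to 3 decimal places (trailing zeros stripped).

Executing turtle program step by step:
Start: pos=(0,0), heading=0, pen down
FD 7: (0,0) -> (7,0) [heading=0, draw]
FD 11: (7,0) -> (18,0) [heading=0, draw]
LT 15: heading 0 -> 15
FD 4: (18,0) -> (21.864,1.035) [heading=15, draw]
FD 3: (21.864,1.035) -> (24.761,1.812) [heading=15, draw]
Final: pos=(24.761,1.812), heading=15, 4 segment(s) drawn
Waypoints (5 total):
(0, 0)
(7, 0)
(18, 0)
(21.864, 1.035)
(24.761, 1.812)

Answer: (0, 0)
(7, 0)
(18, 0)
(21.864, 1.035)
(24.761, 1.812)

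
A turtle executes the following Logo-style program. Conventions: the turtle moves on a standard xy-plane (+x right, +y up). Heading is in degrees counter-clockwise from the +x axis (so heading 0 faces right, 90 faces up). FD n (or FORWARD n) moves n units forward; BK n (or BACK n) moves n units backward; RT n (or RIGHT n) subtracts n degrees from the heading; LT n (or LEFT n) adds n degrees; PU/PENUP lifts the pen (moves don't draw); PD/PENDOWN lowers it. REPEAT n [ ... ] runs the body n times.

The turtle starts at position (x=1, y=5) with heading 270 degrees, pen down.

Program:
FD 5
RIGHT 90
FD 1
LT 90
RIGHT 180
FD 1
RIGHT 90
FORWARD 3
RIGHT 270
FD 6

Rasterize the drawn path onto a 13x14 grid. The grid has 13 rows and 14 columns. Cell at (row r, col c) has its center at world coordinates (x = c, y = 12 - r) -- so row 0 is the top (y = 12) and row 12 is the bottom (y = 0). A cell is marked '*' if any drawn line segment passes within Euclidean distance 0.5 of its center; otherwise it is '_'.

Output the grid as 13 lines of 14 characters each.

Segment 0: (1,5) -> (1,0)
Segment 1: (1,0) -> (-0,0)
Segment 2: (-0,0) -> (-0,1)
Segment 3: (-0,1) -> (3,1)
Segment 4: (3,1) -> (3,7)

Answer: ______________
______________
______________
______________
______________
___*__________
___*__________
_*_*__________
_*_*__________
_*_*__________
_*_*__________
****__________
**____________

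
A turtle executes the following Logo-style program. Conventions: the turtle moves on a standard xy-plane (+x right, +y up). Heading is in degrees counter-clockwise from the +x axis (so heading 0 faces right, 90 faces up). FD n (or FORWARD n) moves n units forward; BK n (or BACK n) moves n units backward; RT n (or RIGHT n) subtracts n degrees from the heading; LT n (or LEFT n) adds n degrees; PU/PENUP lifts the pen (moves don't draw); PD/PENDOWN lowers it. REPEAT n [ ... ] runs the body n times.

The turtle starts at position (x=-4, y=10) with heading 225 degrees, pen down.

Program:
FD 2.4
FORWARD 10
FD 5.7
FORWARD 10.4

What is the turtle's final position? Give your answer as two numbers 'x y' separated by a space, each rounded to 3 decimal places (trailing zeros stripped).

Executing turtle program step by step:
Start: pos=(-4,10), heading=225, pen down
FD 2.4: (-4,10) -> (-5.697,8.303) [heading=225, draw]
FD 10: (-5.697,8.303) -> (-12.768,1.232) [heading=225, draw]
FD 5.7: (-12.768,1.232) -> (-16.799,-2.799) [heading=225, draw]
FD 10.4: (-16.799,-2.799) -> (-24.153,-10.153) [heading=225, draw]
Final: pos=(-24.153,-10.153), heading=225, 4 segment(s) drawn

Answer: -24.153 -10.153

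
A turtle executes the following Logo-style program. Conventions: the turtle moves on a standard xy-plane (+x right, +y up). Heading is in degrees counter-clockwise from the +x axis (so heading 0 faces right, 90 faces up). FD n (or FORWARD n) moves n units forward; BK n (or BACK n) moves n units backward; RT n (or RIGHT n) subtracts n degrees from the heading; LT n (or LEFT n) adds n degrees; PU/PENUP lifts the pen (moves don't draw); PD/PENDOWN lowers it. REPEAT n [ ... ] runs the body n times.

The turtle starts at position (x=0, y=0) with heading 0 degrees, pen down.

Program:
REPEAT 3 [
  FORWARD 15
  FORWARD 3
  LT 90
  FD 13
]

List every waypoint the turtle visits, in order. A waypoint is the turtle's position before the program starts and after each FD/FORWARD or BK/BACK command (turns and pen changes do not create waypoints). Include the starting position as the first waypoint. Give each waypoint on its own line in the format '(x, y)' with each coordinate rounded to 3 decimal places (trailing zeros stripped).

Executing turtle program step by step:
Start: pos=(0,0), heading=0, pen down
REPEAT 3 [
  -- iteration 1/3 --
  FD 15: (0,0) -> (15,0) [heading=0, draw]
  FD 3: (15,0) -> (18,0) [heading=0, draw]
  LT 90: heading 0 -> 90
  FD 13: (18,0) -> (18,13) [heading=90, draw]
  -- iteration 2/3 --
  FD 15: (18,13) -> (18,28) [heading=90, draw]
  FD 3: (18,28) -> (18,31) [heading=90, draw]
  LT 90: heading 90 -> 180
  FD 13: (18,31) -> (5,31) [heading=180, draw]
  -- iteration 3/3 --
  FD 15: (5,31) -> (-10,31) [heading=180, draw]
  FD 3: (-10,31) -> (-13,31) [heading=180, draw]
  LT 90: heading 180 -> 270
  FD 13: (-13,31) -> (-13,18) [heading=270, draw]
]
Final: pos=(-13,18), heading=270, 9 segment(s) drawn
Waypoints (10 total):
(0, 0)
(15, 0)
(18, 0)
(18, 13)
(18, 28)
(18, 31)
(5, 31)
(-10, 31)
(-13, 31)
(-13, 18)

Answer: (0, 0)
(15, 0)
(18, 0)
(18, 13)
(18, 28)
(18, 31)
(5, 31)
(-10, 31)
(-13, 31)
(-13, 18)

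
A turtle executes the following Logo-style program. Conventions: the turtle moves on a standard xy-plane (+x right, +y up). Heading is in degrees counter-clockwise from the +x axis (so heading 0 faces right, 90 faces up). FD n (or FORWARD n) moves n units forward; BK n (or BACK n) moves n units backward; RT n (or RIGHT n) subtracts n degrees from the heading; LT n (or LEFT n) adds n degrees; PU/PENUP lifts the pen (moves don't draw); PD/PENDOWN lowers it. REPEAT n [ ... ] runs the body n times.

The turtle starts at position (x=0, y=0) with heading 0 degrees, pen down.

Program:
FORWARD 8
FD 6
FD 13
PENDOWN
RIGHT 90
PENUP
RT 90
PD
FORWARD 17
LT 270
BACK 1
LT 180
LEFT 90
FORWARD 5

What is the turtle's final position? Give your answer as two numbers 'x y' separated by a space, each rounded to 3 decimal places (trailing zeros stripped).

Answer: 15 -1

Derivation:
Executing turtle program step by step:
Start: pos=(0,0), heading=0, pen down
FD 8: (0,0) -> (8,0) [heading=0, draw]
FD 6: (8,0) -> (14,0) [heading=0, draw]
FD 13: (14,0) -> (27,0) [heading=0, draw]
PD: pen down
RT 90: heading 0 -> 270
PU: pen up
RT 90: heading 270 -> 180
PD: pen down
FD 17: (27,0) -> (10,0) [heading=180, draw]
LT 270: heading 180 -> 90
BK 1: (10,0) -> (10,-1) [heading=90, draw]
LT 180: heading 90 -> 270
LT 90: heading 270 -> 0
FD 5: (10,-1) -> (15,-1) [heading=0, draw]
Final: pos=(15,-1), heading=0, 6 segment(s) drawn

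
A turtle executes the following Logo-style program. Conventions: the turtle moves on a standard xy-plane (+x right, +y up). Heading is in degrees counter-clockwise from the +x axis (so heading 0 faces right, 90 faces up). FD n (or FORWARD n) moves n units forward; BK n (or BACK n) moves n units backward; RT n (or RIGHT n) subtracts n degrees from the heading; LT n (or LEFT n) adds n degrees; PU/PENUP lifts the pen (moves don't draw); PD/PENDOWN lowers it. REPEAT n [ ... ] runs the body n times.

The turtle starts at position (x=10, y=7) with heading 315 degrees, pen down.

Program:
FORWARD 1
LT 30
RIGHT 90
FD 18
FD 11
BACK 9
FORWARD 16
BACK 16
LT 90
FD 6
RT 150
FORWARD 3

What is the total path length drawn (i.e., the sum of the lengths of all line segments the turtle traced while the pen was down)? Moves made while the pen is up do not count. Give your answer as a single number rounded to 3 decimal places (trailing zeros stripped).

Answer: 80

Derivation:
Executing turtle program step by step:
Start: pos=(10,7), heading=315, pen down
FD 1: (10,7) -> (10.707,6.293) [heading=315, draw]
LT 30: heading 315 -> 345
RT 90: heading 345 -> 255
FD 18: (10.707,6.293) -> (6.048,-11.094) [heading=255, draw]
FD 11: (6.048,-11.094) -> (3.201,-21.719) [heading=255, draw]
BK 9: (3.201,-21.719) -> (5.531,-13.026) [heading=255, draw]
FD 16: (5.531,-13.026) -> (1.39,-28.48) [heading=255, draw]
BK 16: (1.39,-28.48) -> (5.531,-13.026) [heading=255, draw]
LT 90: heading 255 -> 345
FD 6: (5.531,-13.026) -> (11.326,-14.579) [heading=345, draw]
RT 150: heading 345 -> 195
FD 3: (11.326,-14.579) -> (8.429,-15.355) [heading=195, draw]
Final: pos=(8.429,-15.355), heading=195, 8 segment(s) drawn

Segment lengths:
  seg 1: (10,7) -> (10.707,6.293), length = 1
  seg 2: (10.707,6.293) -> (6.048,-11.094), length = 18
  seg 3: (6.048,-11.094) -> (3.201,-21.719), length = 11
  seg 4: (3.201,-21.719) -> (5.531,-13.026), length = 9
  seg 5: (5.531,-13.026) -> (1.39,-28.48), length = 16
  seg 6: (1.39,-28.48) -> (5.531,-13.026), length = 16
  seg 7: (5.531,-13.026) -> (11.326,-14.579), length = 6
  seg 8: (11.326,-14.579) -> (8.429,-15.355), length = 3
Total = 80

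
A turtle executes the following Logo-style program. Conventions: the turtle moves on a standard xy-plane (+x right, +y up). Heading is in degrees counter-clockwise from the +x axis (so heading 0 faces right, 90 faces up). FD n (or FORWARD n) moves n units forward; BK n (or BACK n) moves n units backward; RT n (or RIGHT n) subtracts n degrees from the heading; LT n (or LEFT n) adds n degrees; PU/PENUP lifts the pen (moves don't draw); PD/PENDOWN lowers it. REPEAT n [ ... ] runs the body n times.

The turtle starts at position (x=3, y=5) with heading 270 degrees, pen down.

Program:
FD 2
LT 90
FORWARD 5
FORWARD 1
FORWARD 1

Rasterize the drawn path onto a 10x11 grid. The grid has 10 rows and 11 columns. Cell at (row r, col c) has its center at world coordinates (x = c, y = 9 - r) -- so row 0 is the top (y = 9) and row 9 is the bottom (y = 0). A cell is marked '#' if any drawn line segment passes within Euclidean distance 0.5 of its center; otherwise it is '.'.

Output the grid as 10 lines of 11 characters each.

Answer: ...........
...........
...........
...........
...#.......
...#.......
...########
...........
...........
...........

Derivation:
Segment 0: (3,5) -> (3,3)
Segment 1: (3,3) -> (8,3)
Segment 2: (8,3) -> (9,3)
Segment 3: (9,3) -> (10,3)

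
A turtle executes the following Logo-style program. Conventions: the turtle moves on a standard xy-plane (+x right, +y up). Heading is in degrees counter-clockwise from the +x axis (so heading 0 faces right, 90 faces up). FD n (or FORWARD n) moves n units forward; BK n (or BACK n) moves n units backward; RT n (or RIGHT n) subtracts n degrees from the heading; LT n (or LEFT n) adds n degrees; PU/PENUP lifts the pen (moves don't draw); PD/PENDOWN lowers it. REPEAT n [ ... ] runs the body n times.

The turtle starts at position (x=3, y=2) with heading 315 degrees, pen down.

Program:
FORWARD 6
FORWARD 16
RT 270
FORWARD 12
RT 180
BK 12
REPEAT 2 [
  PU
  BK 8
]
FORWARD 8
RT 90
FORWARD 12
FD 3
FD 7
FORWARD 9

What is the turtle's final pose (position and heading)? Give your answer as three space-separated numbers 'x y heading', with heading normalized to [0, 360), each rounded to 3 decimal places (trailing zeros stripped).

Executing turtle program step by step:
Start: pos=(3,2), heading=315, pen down
FD 6: (3,2) -> (7.243,-2.243) [heading=315, draw]
FD 16: (7.243,-2.243) -> (18.556,-13.556) [heading=315, draw]
RT 270: heading 315 -> 45
FD 12: (18.556,-13.556) -> (27.042,-5.071) [heading=45, draw]
RT 180: heading 45 -> 225
BK 12: (27.042,-5.071) -> (35.527,3.414) [heading=225, draw]
REPEAT 2 [
  -- iteration 1/2 --
  PU: pen up
  BK 8: (35.527,3.414) -> (41.184,9.071) [heading=225, move]
  -- iteration 2/2 --
  PU: pen up
  BK 8: (41.184,9.071) -> (46.841,14.728) [heading=225, move]
]
FD 8: (46.841,14.728) -> (41.184,9.071) [heading=225, move]
RT 90: heading 225 -> 135
FD 12: (41.184,9.071) -> (32.698,17.556) [heading=135, move]
FD 3: (32.698,17.556) -> (30.577,19.678) [heading=135, move]
FD 7: (30.577,19.678) -> (25.627,24.627) [heading=135, move]
FD 9: (25.627,24.627) -> (19.263,30.991) [heading=135, move]
Final: pos=(19.263,30.991), heading=135, 4 segment(s) drawn

Answer: 19.263 30.991 135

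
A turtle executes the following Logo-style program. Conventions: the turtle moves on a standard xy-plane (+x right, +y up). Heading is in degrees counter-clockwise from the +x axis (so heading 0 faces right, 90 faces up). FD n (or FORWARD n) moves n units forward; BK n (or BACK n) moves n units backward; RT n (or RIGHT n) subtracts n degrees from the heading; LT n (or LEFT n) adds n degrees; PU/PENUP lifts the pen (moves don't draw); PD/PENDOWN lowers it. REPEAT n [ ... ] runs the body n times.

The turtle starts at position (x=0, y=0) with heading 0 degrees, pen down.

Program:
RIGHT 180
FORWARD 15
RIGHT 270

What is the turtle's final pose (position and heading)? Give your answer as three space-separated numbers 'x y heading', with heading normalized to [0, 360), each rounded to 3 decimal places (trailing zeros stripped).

Answer: -15 0 270

Derivation:
Executing turtle program step by step:
Start: pos=(0,0), heading=0, pen down
RT 180: heading 0 -> 180
FD 15: (0,0) -> (-15,0) [heading=180, draw]
RT 270: heading 180 -> 270
Final: pos=(-15,0), heading=270, 1 segment(s) drawn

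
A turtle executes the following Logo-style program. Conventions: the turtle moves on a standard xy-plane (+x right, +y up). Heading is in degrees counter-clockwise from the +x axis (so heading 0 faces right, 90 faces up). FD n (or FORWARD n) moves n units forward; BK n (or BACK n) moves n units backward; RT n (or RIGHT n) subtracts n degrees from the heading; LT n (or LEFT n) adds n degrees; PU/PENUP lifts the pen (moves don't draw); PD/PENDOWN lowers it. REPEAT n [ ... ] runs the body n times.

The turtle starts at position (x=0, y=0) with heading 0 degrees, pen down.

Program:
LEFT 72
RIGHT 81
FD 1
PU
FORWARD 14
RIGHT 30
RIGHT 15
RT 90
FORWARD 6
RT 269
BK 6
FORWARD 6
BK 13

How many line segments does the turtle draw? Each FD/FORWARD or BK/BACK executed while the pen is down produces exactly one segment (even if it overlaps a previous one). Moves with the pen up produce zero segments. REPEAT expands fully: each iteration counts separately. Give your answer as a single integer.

Answer: 1

Derivation:
Executing turtle program step by step:
Start: pos=(0,0), heading=0, pen down
LT 72: heading 0 -> 72
RT 81: heading 72 -> 351
FD 1: (0,0) -> (0.988,-0.156) [heading=351, draw]
PU: pen up
FD 14: (0.988,-0.156) -> (14.815,-2.347) [heading=351, move]
RT 30: heading 351 -> 321
RT 15: heading 321 -> 306
RT 90: heading 306 -> 216
FD 6: (14.815,-2.347) -> (9.961,-5.873) [heading=216, move]
RT 269: heading 216 -> 307
BK 6: (9.961,-5.873) -> (6.35,-1.081) [heading=307, move]
FD 6: (6.35,-1.081) -> (9.961,-5.873) [heading=307, move]
BK 13: (9.961,-5.873) -> (2.138,4.509) [heading=307, move]
Final: pos=(2.138,4.509), heading=307, 1 segment(s) drawn
Segments drawn: 1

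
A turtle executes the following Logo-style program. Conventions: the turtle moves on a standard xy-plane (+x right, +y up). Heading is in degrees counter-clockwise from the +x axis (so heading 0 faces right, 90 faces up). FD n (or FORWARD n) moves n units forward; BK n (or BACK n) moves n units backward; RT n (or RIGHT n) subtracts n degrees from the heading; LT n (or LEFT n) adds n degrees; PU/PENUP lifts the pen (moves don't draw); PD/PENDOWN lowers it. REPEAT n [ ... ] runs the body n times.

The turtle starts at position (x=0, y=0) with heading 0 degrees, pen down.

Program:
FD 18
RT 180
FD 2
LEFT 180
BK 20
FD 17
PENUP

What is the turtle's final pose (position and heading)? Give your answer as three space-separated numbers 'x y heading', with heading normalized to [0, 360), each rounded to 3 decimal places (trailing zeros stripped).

Executing turtle program step by step:
Start: pos=(0,0), heading=0, pen down
FD 18: (0,0) -> (18,0) [heading=0, draw]
RT 180: heading 0 -> 180
FD 2: (18,0) -> (16,0) [heading=180, draw]
LT 180: heading 180 -> 0
BK 20: (16,0) -> (-4,0) [heading=0, draw]
FD 17: (-4,0) -> (13,0) [heading=0, draw]
PU: pen up
Final: pos=(13,0), heading=0, 4 segment(s) drawn

Answer: 13 0 0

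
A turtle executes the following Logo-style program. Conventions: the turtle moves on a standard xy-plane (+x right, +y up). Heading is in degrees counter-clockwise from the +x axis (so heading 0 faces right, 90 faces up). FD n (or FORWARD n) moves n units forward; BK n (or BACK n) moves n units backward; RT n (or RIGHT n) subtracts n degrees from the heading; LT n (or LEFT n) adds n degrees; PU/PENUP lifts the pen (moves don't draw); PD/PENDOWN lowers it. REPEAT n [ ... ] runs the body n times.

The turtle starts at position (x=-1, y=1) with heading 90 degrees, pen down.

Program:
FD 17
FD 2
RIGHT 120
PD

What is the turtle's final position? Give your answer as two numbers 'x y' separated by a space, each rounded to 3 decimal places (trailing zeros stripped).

Answer: -1 20

Derivation:
Executing turtle program step by step:
Start: pos=(-1,1), heading=90, pen down
FD 17: (-1,1) -> (-1,18) [heading=90, draw]
FD 2: (-1,18) -> (-1,20) [heading=90, draw]
RT 120: heading 90 -> 330
PD: pen down
Final: pos=(-1,20), heading=330, 2 segment(s) drawn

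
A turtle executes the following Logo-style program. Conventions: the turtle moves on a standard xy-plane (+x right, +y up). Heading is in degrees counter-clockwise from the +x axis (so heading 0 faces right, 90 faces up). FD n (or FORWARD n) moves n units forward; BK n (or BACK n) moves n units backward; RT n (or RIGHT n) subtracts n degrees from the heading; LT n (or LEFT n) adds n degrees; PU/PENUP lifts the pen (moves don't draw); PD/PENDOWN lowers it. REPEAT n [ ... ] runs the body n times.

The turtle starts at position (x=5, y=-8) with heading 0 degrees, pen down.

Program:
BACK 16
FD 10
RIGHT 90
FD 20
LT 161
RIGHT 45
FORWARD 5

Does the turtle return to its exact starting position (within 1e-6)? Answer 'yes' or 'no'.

Answer: no

Derivation:
Executing turtle program step by step:
Start: pos=(5,-8), heading=0, pen down
BK 16: (5,-8) -> (-11,-8) [heading=0, draw]
FD 10: (-11,-8) -> (-1,-8) [heading=0, draw]
RT 90: heading 0 -> 270
FD 20: (-1,-8) -> (-1,-28) [heading=270, draw]
LT 161: heading 270 -> 71
RT 45: heading 71 -> 26
FD 5: (-1,-28) -> (3.494,-25.808) [heading=26, draw]
Final: pos=(3.494,-25.808), heading=26, 4 segment(s) drawn

Start position: (5, -8)
Final position: (3.494, -25.808)
Distance = 17.872; >= 1e-6 -> NOT closed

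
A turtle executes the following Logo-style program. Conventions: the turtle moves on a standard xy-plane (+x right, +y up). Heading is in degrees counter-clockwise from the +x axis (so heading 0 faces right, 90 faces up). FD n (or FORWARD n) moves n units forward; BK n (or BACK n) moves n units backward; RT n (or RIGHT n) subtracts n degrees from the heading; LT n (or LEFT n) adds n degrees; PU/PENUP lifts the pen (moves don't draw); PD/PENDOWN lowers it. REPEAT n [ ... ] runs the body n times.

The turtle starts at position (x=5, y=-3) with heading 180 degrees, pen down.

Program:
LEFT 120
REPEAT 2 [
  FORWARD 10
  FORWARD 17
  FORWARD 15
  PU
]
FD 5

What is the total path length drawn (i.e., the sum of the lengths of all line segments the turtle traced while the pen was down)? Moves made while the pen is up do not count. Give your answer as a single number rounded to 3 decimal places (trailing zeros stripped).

Executing turtle program step by step:
Start: pos=(5,-3), heading=180, pen down
LT 120: heading 180 -> 300
REPEAT 2 [
  -- iteration 1/2 --
  FD 10: (5,-3) -> (10,-11.66) [heading=300, draw]
  FD 17: (10,-11.66) -> (18.5,-26.383) [heading=300, draw]
  FD 15: (18.5,-26.383) -> (26,-39.373) [heading=300, draw]
  PU: pen up
  -- iteration 2/2 --
  FD 10: (26,-39.373) -> (31,-48.033) [heading=300, move]
  FD 17: (31,-48.033) -> (39.5,-62.756) [heading=300, move]
  FD 15: (39.5,-62.756) -> (47,-75.746) [heading=300, move]
  PU: pen up
]
FD 5: (47,-75.746) -> (49.5,-80.076) [heading=300, move]
Final: pos=(49.5,-80.076), heading=300, 3 segment(s) drawn

Segment lengths:
  seg 1: (5,-3) -> (10,-11.66), length = 10
  seg 2: (10,-11.66) -> (18.5,-26.383), length = 17
  seg 3: (18.5,-26.383) -> (26,-39.373), length = 15
Total = 42

Answer: 42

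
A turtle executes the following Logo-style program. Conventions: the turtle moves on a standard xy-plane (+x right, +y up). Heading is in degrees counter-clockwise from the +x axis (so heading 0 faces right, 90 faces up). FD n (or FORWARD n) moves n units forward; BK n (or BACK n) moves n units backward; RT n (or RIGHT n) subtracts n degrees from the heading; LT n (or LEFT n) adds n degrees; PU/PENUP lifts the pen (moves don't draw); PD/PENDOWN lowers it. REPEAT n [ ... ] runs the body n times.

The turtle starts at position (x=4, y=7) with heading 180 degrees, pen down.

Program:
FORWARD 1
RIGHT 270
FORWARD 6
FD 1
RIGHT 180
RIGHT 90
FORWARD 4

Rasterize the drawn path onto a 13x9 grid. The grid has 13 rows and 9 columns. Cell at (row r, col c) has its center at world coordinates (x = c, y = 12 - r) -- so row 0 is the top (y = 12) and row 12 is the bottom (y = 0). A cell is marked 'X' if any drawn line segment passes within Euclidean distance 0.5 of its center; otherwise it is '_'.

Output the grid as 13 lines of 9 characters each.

Segment 0: (4,7) -> (3,7)
Segment 1: (3,7) -> (3,1)
Segment 2: (3,1) -> (3,0)
Segment 3: (3,0) -> (7,0)

Answer: _________
_________
_________
_________
_________
___XX____
___X_____
___X_____
___X_____
___X_____
___X_____
___X_____
___XXXXX_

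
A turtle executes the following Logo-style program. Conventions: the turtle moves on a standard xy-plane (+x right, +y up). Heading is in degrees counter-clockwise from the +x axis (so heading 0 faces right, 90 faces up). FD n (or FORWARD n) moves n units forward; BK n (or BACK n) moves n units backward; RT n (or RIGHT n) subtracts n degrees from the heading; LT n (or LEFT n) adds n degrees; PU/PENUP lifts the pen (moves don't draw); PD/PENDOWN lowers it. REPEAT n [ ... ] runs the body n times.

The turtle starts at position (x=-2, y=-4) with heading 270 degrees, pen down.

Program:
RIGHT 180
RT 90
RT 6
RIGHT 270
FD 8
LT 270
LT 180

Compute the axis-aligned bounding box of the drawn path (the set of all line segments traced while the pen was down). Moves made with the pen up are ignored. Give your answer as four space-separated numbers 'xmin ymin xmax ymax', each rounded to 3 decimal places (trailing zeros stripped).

Answer: -2 -4 -1.164 3.956

Derivation:
Executing turtle program step by step:
Start: pos=(-2,-4), heading=270, pen down
RT 180: heading 270 -> 90
RT 90: heading 90 -> 0
RT 6: heading 0 -> 354
RT 270: heading 354 -> 84
FD 8: (-2,-4) -> (-1.164,3.956) [heading=84, draw]
LT 270: heading 84 -> 354
LT 180: heading 354 -> 174
Final: pos=(-1.164,3.956), heading=174, 1 segment(s) drawn

Segment endpoints: x in {-2, -1.164}, y in {-4, 3.956}
xmin=-2, ymin=-4, xmax=-1.164, ymax=3.956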